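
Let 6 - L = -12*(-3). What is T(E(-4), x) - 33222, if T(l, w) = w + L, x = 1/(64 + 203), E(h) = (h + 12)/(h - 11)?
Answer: -8878283/267 ≈ -33252.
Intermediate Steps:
E(h) = (12 + h)/(-11 + h)
x = 1/267 ≈ 0.0037453
L = -30 (L = 6 - (-12)*(-3) = 6 - 1*36 = 6 - 36 = -30)
T(l, w) = -30 + w (T(l, w) = w - 30 = -30 + w)
T(E(-4), x) - 33222 = (-30 + 1/267) - 33222 = -8009/267 - 33222 = -8878283/267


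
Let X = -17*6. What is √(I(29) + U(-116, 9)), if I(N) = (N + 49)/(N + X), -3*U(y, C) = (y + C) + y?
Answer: √3513855/219 ≈ 8.5595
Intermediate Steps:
X = -102
U(y, C) = -2*y/3 - C/3 (U(y, C) = -((y + C) + y)/3 = -((C + y) + y)/3 = -(C + 2*y)/3 = -2*y/3 - C/3)
I(N) = (49 + N)/(-102 + N) (I(N) = (N + 49)/(N - 102) = (49 + N)/(-102 + N))
√(I(29) + U(-116, 9)) = √((49 + 29)/(-102 + 29) + (-⅔*(-116) - ⅓*9)) = √(78/(-73) + (232/3 - 3)) = √(-1/73*78 + 223/3) = √(-78/73 + 223/3) = √(16045/219) = √3513855/219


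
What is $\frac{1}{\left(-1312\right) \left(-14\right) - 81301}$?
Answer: $- \frac{1}{62933} \approx -1.589 \cdot 10^{-5}$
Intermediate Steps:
$\frac{1}{\left(-1312\right) \left(-14\right) - 81301} = \frac{1}{18368 - 81301} = \frac{1}{-62933} = - \frac{1}{62933}$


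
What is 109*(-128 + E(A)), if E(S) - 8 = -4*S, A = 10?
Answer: -17440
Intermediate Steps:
E(S) = 8 - 4*S
109*(-128 + E(A)) = 109*(-128 + (8 - 4*10)) = 109*(-128 + (8 - 40)) = 109*(-128 - 32) = 109*(-160) = -17440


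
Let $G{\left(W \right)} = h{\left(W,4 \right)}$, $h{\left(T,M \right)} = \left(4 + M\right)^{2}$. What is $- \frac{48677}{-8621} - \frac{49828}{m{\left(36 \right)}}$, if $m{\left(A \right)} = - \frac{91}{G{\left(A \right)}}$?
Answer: $\frac{27496729639}{784511} \approx 35050.0$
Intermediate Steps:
$G{\left(W \right)} = 64$ ($G{\left(W \right)} = \left(4 + 4\right)^{2} = 8^{2} = 64$)
$m{\left(A \right)} = - \frac{91}{64}$
$- \frac{48677}{-8621} - \frac{49828}{m{\left(36 \right)}} = - \frac{48677}{-8621} - \frac{49828}{- \frac{91}{64}} = \left(-48677\right) \left(- \frac{1}{8621}\right) - - \frac{3188992}{91} = \frac{48677}{8621} + \frac{3188992}{91} = \frac{27496729639}{784511}$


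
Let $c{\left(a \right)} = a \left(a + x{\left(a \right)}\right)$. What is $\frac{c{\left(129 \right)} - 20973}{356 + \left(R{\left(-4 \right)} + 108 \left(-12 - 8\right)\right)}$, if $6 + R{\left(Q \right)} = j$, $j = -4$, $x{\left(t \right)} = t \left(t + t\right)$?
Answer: $- \frac{2144523}{907} \approx -2364.4$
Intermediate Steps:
$x{\left(t \right)} = 2 t^{2}$ ($x{\left(t \right)} = t 2 t = 2 t^{2}$)
$R{\left(Q \right)} = -10$ ($R{\left(Q \right)} = -6 - 4 = -10$)
$c{\left(a \right)} = a \left(a + 2 a^{2}\right)$
$\frac{c{\left(129 \right)} - 20973}{356 + \left(R{\left(-4 \right)} + 108 \left(-12 - 8\right)\right)} = \frac{129^{2} \left(1 + 2 \cdot 129\right) - 20973}{356 + \left(-10 + 108 \left(-12 - 8\right)\right)} = \frac{16641 \left(1 + 258\right) - 20973}{356 + \left(-10 + 108 \left(-12 - 8\right)\right)} = \frac{16641 \cdot 259 - 20973}{356 + \left(-10 + 108 \left(-20\right)\right)} = \frac{4310019 - 20973}{356 - 2170} = \frac{4289046}{356 - 2170} = \frac{4289046}{-1814} = 4289046 \left(- \frac{1}{1814}\right) = - \frac{2144523}{907}$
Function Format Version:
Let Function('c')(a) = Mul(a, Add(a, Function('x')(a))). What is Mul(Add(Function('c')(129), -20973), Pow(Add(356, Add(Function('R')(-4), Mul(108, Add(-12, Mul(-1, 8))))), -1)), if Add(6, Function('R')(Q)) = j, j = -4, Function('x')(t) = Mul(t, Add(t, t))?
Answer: Rational(-2144523, 907) ≈ -2364.4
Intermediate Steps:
Function('x')(t) = Mul(2, Pow(t, 2)) (Function('x')(t) = Mul(t, Mul(2, t)) = Mul(2, Pow(t, 2)))
Function('R')(Q) = -10 (Function('R')(Q) = Add(-6, -4) = -10)
Function('c')(a) = Mul(a, Add(a, Mul(2, Pow(a, 2))))
Mul(Add(Function('c')(129), -20973), Pow(Add(356, Add(Function('R')(-4), Mul(108, Add(-12, Mul(-1, 8))))), -1)) = Mul(Add(Mul(Pow(129, 2), Add(1, Mul(2, 129))), -20973), Pow(Add(356, Add(-10, Mul(108, Add(-12, Mul(-1, 8))))), -1)) = Mul(Add(Mul(16641, Add(1, 258)), -20973), Pow(Add(356, Add(-10, Mul(108, Add(-12, -8)))), -1)) = Mul(Add(Mul(16641, 259), -20973), Pow(Add(356, Add(-10, Mul(108, -20))), -1)) = Mul(Add(4310019, -20973), Pow(Add(356, Add(-10, -2160)), -1)) = Mul(4289046, Pow(Add(356, -2170), -1)) = Mul(4289046, Pow(-1814, -1)) = Mul(4289046, Rational(-1, 1814)) = Rational(-2144523, 907)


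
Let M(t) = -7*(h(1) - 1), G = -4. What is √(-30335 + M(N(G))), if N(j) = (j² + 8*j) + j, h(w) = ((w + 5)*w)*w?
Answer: I*√30370 ≈ 174.27*I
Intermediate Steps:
h(w) = w²*(5 + w) (h(w) = ((5 + w)*w)*w = (w*(5 + w))*w = w²*(5 + w))
N(j) = j² + 9*j
M(t) = -35 (M(t) = -7*(1²*(5 + 1) - 1) = -7*(1*6 - 1) = -7*(6 - 1) = -7*5 = -35)
√(-30335 + M(N(G))) = √(-30335 - 35) = √(-30370) = I*√30370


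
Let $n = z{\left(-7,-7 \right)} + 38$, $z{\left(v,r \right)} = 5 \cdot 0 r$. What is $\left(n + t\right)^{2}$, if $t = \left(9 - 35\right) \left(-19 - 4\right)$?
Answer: $404496$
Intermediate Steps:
$z{\left(v,r \right)} = 0$ ($z{\left(v,r \right)} = 0 r = 0$)
$n = 38$ ($n = 0 + 38 = 38$)
$t = 598$ ($t = \left(-26\right) \left(-23\right) = 598$)
$\left(n + t\right)^{2} = \left(38 + 598\right)^{2} = 636^{2} = 404496$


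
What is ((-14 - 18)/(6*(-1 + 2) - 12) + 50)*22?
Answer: 3652/3 ≈ 1217.3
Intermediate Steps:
((-14 - 18)/(6*(-1 + 2) - 12) + 50)*22 = (-32/(6*1 - 12) + 50)*22 = (-32/(6 - 12) + 50)*22 = (-32/(-6) + 50)*22 = (-32*(-⅙) + 50)*22 = (16/3 + 50)*22 = (166/3)*22 = 3652/3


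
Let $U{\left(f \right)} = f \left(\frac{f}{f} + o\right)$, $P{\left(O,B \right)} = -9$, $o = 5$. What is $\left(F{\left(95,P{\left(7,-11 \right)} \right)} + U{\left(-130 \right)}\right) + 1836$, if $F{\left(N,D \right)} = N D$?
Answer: $201$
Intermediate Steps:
$U{\left(f \right)} = 6 f$ ($U{\left(f \right)} = f \left(\frac{f}{f} + 5\right) = f \left(1 + 5\right) = f 6 = 6 f$)
$F{\left(N,D \right)} = D N$
$\left(F{\left(95,P{\left(7,-11 \right)} \right)} + U{\left(-130 \right)}\right) + 1836 = \left(\left(-9\right) 95 + 6 \left(-130\right)\right) + 1836 = \left(-855 - 780\right) + 1836 = -1635 + 1836 = 201$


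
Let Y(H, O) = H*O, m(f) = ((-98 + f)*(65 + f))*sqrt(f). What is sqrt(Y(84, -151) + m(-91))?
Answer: sqrt(-12684 + 4914*I*sqrt(91)) ≈ 133.94 + 174.99*I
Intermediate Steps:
m(f) = sqrt(f)*(-98 + f)*(65 + f)
sqrt(Y(84, -151) + m(-91)) = sqrt(84*(-151) + sqrt(-91)*(-6370 + (-91)**2 - 33*(-91))) = sqrt(-12684 + (I*sqrt(91))*(-6370 + 8281 + 3003)) = sqrt(-12684 + (I*sqrt(91))*4914) = sqrt(-12684 + 4914*I*sqrt(91))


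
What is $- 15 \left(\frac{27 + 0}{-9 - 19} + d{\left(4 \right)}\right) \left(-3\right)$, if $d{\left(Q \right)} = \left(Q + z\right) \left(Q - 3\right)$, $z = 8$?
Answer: $\frac{13905}{28} \approx 496.61$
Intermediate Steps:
$d{\left(Q \right)} = \left(-3 + Q\right) \left(8 + Q\right)$ ($d{\left(Q \right)} = \left(Q + 8\right) \left(Q - 3\right) = \left(8 + Q\right) \left(-3 + Q\right) = \left(-3 + Q\right) \left(8 + Q\right)$)
$- 15 \left(\frac{27 + 0}{-9 - 19} + d{\left(4 \right)}\right) \left(-3\right) = - 15 \left(\frac{27 + 0}{-9 - 19} + \left(-24 + 4^{2} + 5 \cdot 4\right)\right) \left(-3\right) = - 15 \left(\frac{27}{-28} + \left(-24 + 16 + 20\right)\right) \left(-3\right) = - 15 \left(27 \left(- \frac{1}{28}\right) + 12\right) \left(-3\right) = - 15 \left(- \frac{27}{28} + 12\right) \left(-3\right) = - 15 \cdot \frac{309}{28} \left(-3\right) = \left(-15\right) \left(- \frac{927}{28}\right) = \frac{13905}{28}$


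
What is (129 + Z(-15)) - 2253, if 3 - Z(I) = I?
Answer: -2106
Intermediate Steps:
Z(I) = 3 - I
(129 + Z(-15)) - 2253 = (129 + (3 - 1*(-15))) - 2253 = (129 + (3 + 15)) - 2253 = (129 + 18) - 2253 = 147 - 2253 = -2106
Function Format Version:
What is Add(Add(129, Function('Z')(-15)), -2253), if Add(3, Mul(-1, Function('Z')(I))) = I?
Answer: -2106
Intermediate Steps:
Function('Z')(I) = Add(3, Mul(-1, I))
Add(Add(129, Function('Z')(-15)), -2253) = Add(Add(129, Add(3, Mul(-1, -15))), -2253) = Add(Add(129, Add(3, 15)), -2253) = Add(Add(129, 18), -2253) = Add(147, -2253) = -2106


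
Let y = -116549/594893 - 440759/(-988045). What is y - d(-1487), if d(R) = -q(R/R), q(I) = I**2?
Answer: 734829841267/587781054185 ≈ 1.2502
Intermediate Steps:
y = 147048787082/587781054185 (y = -116549*1/594893 - 440759*(-1/988045) = -116549/594893 + 440759/988045 = 147048787082/587781054185 ≈ 0.25018)
d(R) = -1 (d(R) = -(R/R)**2 = -1*1**2 = -1*1 = -1)
y - d(-1487) = 147048787082/587781054185 - 1*(-1) = 147048787082/587781054185 + 1 = 734829841267/587781054185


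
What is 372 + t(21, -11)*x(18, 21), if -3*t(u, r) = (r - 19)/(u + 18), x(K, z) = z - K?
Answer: 4846/13 ≈ 372.77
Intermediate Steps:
t(u, r) = -(-19 + r)/(3*(18 + u)) (t(u, r) = -(r - 19)/(3*(u + 18)) = -(-19 + r)/(3*(18 + u)))
372 + t(21, -11)*x(18, 21) = 372 + ((19 - 1*(-11))/(3*(18 + 21)))*(21 - 1*18) = 372 + ((⅓)*(19 + 11)/39)*(21 - 18) = 372 + ((⅓)*(1/39)*30)*3 = 372 + (10/39)*3 = 372 + 10/13 = 4846/13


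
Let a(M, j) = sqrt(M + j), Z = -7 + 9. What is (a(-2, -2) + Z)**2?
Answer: 8*I ≈ 8.0*I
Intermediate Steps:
Z = 2
(a(-2, -2) + Z)**2 = (sqrt(-2 - 2) + 2)**2 = (sqrt(-4) + 2)**2 = (2*I + 2)**2 = (2 + 2*I)**2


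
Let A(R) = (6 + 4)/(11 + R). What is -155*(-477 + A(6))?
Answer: 1255345/17 ≈ 73844.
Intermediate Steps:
A(R) = 10/(11 + R)
-155*(-477 + A(6)) = -155*(-477 + 10/(11 + 6)) = -155*(-477 + 10/17) = -155*(-8099/17) = 1255345/17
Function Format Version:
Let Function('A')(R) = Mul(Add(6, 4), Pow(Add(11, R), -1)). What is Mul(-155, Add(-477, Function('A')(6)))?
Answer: Rational(1255345, 17) ≈ 73844.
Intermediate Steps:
Function('A')(R) = Mul(10, Pow(Add(11, R), -1))
Mul(-155, Add(-477, Function('A')(6))) = Mul(-155, Add(-477, Mul(10, Pow(Add(11, 6), -1)))) = Mul(-155, Add(-477, Mul(10, Pow(17, -1)))) = Mul(-155, Add(-477, Mul(10, Rational(1, 17)))) = Mul(-155, Add(-477, Rational(10, 17))) = Mul(-155, Rational(-8099, 17)) = Rational(1255345, 17)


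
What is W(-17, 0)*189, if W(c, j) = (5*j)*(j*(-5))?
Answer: 0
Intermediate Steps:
W(c, j) = -25*j**2 (W(c, j) = (5*j)*(-5*j) = -25*j**2)
W(-17, 0)*189 = -25*0**2*189 = -25*0*189 = 0*189 = 0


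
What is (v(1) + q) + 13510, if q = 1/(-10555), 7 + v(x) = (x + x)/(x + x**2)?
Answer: 142534719/10555 ≈ 13504.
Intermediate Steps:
v(x) = -7 + 2*x/(x + x**2) (v(x) = -7 + (x + x)/(x + x**2) = -7 + (2*x)/(x + x**2) = -7 + 2*x/(x + x**2))
q = -1/10555 ≈ -9.4742e-5
(v(1) + q) + 13510 = ((-5 - 7*1)/(1 + 1) - 1/10555) + 13510 = ((-5 - 7)/2 - 1/10555) + 13510 = ((1/2)*(-12) - 1/10555) + 13510 = (-6 - 1/10555) + 13510 = -63331/10555 + 13510 = 142534719/10555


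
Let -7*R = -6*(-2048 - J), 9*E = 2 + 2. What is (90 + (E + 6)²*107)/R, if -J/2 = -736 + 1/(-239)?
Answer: -307194587/204431526 ≈ -1.5027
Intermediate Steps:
J = 351810/239 (J = -2*(-736 + 1/(-239)) = -2*(-736 - 1/239) = -2*(-175905/239) = 351810/239 ≈ 1472.0)
E = 4/9 (E = (2 + 2)/9 = (⅑)*4 = 4/9 ≈ 0.44444)
R = -5047692/1673 (R = -(-6)*(-2048 - 1*351810/239)/7 = -(-6)*(-2048 - 351810/239)/7 = -(-6)*(-841282)/(7*239) = -⅐*5047692/239 = -5047692/1673 ≈ -3017.1)
(90 + (E + 6)²*107)/R = (90 + (4/9 + 6)²*107)/(-5047692/1673) = (90 + (58/9)²*107)*(-1673/5047692) = (90 + (3364/81)*107)*(-1673/5047692) = (90 + 359948/81)*(-1673/5047692) = (367238/81)*(-1673/5047692) = -307194587/204431526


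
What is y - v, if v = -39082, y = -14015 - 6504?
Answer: 18563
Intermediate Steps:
y = -20519
y - v = -20519 - 1*(-39082) = -20519 + 39082 = 18563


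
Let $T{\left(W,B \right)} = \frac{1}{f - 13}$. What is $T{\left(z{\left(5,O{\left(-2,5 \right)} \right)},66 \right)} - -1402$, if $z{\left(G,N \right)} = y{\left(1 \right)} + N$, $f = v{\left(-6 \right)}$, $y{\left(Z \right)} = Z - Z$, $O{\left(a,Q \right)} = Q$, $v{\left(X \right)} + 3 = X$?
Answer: $\frac{30843}{22} \approx 1402.0$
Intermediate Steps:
$v{\left(X \right)} = -3 + X$
$y{\left(Z \right)} = 0$
$f = -9$ ($f = -3 - 6 = -9$)
$z{\left(G,N \right)} = N$ ($z{\left(G,N \right)} = 0 + N = N$)
$T{\left(W,B \right)} = - \frac{1}{22}$ ($T{\left(W,B \right)} = \frac{1}{-9 - 13} = \frac{1}{-22} = - \frac{1}{22}$)
$T{\left(z{\left(5,O{\left(-2,5 \right)} \right)},66 \right)} - -1402 = - \frac{1}{22} - -1402 = - \frac{1}{22} + 1402 = \frac{30843}{22}$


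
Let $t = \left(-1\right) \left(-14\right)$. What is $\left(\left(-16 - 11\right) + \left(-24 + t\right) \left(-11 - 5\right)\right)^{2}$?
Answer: $17689$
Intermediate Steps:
$t = 14$
$\left(\left(-16 - 11\right) + \left(-24 + t\right) \left(-11 - 5\right)\right)^{2} = \left(\left(-16 - 11\right) + \left(-24 + 14\right) \left(-11 - 5\right)\right)^{2} = \left(-27 - -160\right)^{2} = \left(-27 + 160\right)^{2} = 133^{2} = 17689$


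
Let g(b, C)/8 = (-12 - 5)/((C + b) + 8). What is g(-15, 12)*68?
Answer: -9248/5 ≈ -1849.6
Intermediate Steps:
g(b, C) = -136/(8 + C + b) (g(b, C) = 8*((-12 - 5)/((C + b) + 8)) = 8*(-17/(8 + C + b)) = -136/(8 + C + b))
g(-15, 12)*68 = -136/(8 + 12 - 15)*68 = -136/5*68 = -9248/5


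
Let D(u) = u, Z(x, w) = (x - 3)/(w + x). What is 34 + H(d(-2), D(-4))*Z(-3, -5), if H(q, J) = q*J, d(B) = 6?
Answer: 16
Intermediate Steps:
Z(x, w) = (-3 + x)/(w + x)
H(q, J) = J*q
34 + H(d(-2), D(-4))*Z(-3, -5) = 34 + (-4*6)*((-3 - 3)/(-5 - 3)) = 34 - 24*(-6)/(-8) = 34 - (-3)*(-6) = 34 - 24*¾ = 34 - 18 = 16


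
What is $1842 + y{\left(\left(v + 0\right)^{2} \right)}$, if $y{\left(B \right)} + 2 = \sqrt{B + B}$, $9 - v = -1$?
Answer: $1840 + 10 \sqrt{2} \approx 1854.1$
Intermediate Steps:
$v = 10$ ($v = 9 - -1 = 9 + 1 = 10$)
$y{\left(B \right)} = -2 + \sqrt{2} \sqrt{B}$ ($y{\left(B \right)} = -2 + \sqrt{B + B} = -2 + \sqrt{2 B} = -2 + \sqrt{2} \sqrt{B}$)
$1842 + y{\left(\left(v + 0\right)^{2} \right)} = 1842 - \left(2 - \sqrt{2} \sqrt{\left(10 + 0\right)^{2}}\right) = 1842 - \left(2 - \sqrt{2} \sqrt{10^{2}}\right) = 1842 - \left(2 - \sqrt{2} \sqrt{100}\right) = 1842 - \left(2 - \sqrt{2} \cdot 10\right) = 1842 - \left(2 - 10 \sqrt{2}\right) = 1840 + 10 \sqrt{2}$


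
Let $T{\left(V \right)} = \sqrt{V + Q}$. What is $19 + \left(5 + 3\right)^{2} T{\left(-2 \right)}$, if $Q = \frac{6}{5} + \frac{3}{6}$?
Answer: $19 + \frac{32 i \sqrt{30}}{5} \approx 19.0 + 35.054 i$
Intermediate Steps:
$Q = \frac{17}{10}$ ($Q = 6 \cdot \frac{1}{5} + 3 \cdot \frac{1}{6} = \frac{6}{5} + \frac{1}{2} = \frac{17}{10} \approx 1.7$)
$T{\left(V \right)} = \sqrt{\frac{17}{10} + V}$ ($T{\left(V \right)} = \sqrt{V + \frac{17}{10}} = \sqrt{\frac{17}{10} + V}$)
$19 + \left(5 + 3\right)^{2} T{\left(-2 \right)} = 19 + \left(5 + 3\right)^{2} \frac{\sqrt{170 + 100 \left(-2\right)}}{10} = 19 + 8^{2} \frac{\sqrt{170 - 200}}{10} = 19 + 64 \frac{\sqrt{-30}}{10} = 19 + 64 \frac{i \sqrt{30}}{10} = 19 + \frac{32 i \sqrt{30}}{5}$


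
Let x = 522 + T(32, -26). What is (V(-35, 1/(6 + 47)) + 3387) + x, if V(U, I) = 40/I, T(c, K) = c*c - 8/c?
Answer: 28211/4 ≈ 7052.8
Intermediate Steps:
T(c, K) = c² - 8/c
x = 6183/4 (x = 522 + (-8 + 32³)/32 = 522 + (-8 + 32768)/32 = 522 + (1/32)*32760 = 522 + 4095/4 = 6183/4 ≈ 1545.8)
(V(-35, 1/(6 + 47)) + 3387) + x = (40/(1/(6 + 47)) + 3387) + 6183/4 = (40/(1/53) + 3387) + 6183/4 = (40*53 + 3387) + 6183/4 = (2120 + 3387) + 6183/4 = 5507 + 6183/4 = 28211/4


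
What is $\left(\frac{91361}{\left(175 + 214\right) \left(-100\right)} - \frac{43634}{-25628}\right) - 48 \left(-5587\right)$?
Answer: $\frac{66837960275523}{249232300} \approx 2.6818 \cdot 10^{5}$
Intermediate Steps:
$\left(\frac{91361}{\left(175 + 214\right) \left(-100\right)} - \frac{43634}{-25628}\right) - 48 \left(-5587\right) = \left(\frac{91361}{389 \left(-100\right)} - - \frac{21817}{12814}\right) - -268176 = \left(\frac{91361}{-38900} + \frac{21817}{12814}\right) + 268176 = \left(91361 \left(- \frac{1}{38900}\right) + \frac{21817}{12814}\right) + 268176 = \left(- \frac{91361}{38900} + \frac{21817}{12814}\right) + 268176 = - \frac{161009277}{249232300} + 268176 = \frac{66837960275523}{249232300}$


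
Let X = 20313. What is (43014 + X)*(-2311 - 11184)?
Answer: -854597865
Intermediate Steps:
(43014 + X)*(-2311 - 11184) = (43014 + 20313)*(-2311 - 11184) = 63327*(-13495) = -854597865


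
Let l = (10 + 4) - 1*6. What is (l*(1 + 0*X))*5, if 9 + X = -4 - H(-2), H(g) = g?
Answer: 40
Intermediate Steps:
l = 8 (l = 14 - 6 = 8)
X = -11 (X = -9 + (-4 - 1*(-2)) = -9 + (-4 + 2) = -9 - 2 = -11)
(l*(1 + 0*X))*5 = (8*(1 + 0*(-11)))*5 = (8*(1 + 0))*5 = (8*1)*5 = 8*5 = 40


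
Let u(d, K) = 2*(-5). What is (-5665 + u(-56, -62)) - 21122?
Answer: -26797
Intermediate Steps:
u(d, K) = -10
(-5665 + u(-56, -62)) - 21122 = (-5665 - 10) - 21122 = -5675 - 21122 = -26797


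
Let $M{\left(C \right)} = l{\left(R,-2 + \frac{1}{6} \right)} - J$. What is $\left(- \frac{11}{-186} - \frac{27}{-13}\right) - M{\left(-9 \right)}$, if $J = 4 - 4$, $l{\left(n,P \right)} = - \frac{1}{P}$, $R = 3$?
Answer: $\frac{42307}{26598} \approx 1.5906$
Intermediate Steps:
$J = 0$ ($J = 4 - 4 = 0$)
$M{\left(C \right)} = \frac{6}{11}$ ($M{\left(C \right)} = - \frac{1}{-2 + \frac{1}{6}} - 0 = - \frac{1}{-2 + \frac{1}{6}} + 0 = - \frac{1}{- \frac{11}{6}} + 0 = \left(-1\right) \left(- \frac{6}{11}\right) + 0 = \frac{6}{11} + 0 = \frac{6}{11}$)
$\left(- \frac{11}{-186} - \frac{27}{-13}\right) - M{\left(-9 \right)} = \left(- \frac{11}{-186} - \frac{27}{-13}\right) - \frac{6}{11} = \left(\left(-11\right) \left(- \frac{1}{186}\right) - - \frac{27}{13}\right) - \frac{6}{11} = \left(\frac{11}{186} + \frac{27}{13}\right) - \frac{6}{11} = \frac{5165}{2418} - \frac{6}{11} = \frac{42307}{26598}$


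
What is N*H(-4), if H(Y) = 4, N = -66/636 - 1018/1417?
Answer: -246990/75101 ≈ -3.2888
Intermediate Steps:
N = -123495/150202 (N = -66*1/636 - 1018*1/1417 = -11/106 - 1018/1417 = -123495/150202 ≈ -0.82219)
N*H(-4) = -123495/150202*4 = -246990/75101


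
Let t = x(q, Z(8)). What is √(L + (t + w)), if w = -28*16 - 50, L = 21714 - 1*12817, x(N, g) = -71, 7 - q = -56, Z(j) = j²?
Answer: 2*√2082 ≈ 91.258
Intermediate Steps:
q = 63 (q = 7 - 1*(-56) = 7 + 56 = 63)
t = -71
L = 8897 (L = 21714 - 12817 = 8897)
w = -498 (w = -448 - 50 = -498)
√(L + (t + w)) = √(8897 + (-71 - 498)) = √(8897 - 569) = √8328 = 2*√2082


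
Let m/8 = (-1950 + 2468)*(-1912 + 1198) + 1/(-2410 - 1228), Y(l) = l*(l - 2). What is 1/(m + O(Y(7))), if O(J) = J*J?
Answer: -1819/5379858033 ≈ -3.3811e-7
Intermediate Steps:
Y(l) = l*(-2 + l)
O(J) = J²
m = -5382086308/1819 (m = 8*((-1950 + 2468)*(-1912 + 1198) + 1/(-2410 - 1228)) = 8*(518*(-714) + 1/(-3638)) = 8*(-369852 - 1/3638) = 8*(-1345521577/3638) = -5382086308/1819 ≈ -2.9588e+6)
1/(m + O(Y(7))) = 1/(-5382086308/1819 + (7*(-2 + 7))²) = 1/(-5382086308/1819 + (7*5)²) = 1/(-5382086308/1819 + 35²) = 1/(-5382086308/1819 + 1225) = 1/(-5379858033/1819) = -1819/5379858033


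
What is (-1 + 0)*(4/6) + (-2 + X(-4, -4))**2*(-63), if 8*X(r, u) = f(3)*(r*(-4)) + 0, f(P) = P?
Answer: -3026/3 ≈ -1008.7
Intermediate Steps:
X(r, u) = -3*r/2 (X(r, u) = (3*(r*(-4)) + 0)/8 = (3*(-4*r) + 0)/8 = (-12*r + 0)/8 = (-12*r)/8 = -3*r/2)
(-1 + 0)*(4/6) + (-2 + X(-4, -4))**2*(-63) = (-1 + 0)*(4/6) + (-2 - 3/2*(-4))**2*(-63) = -4/6 + (-2 + 6)**2*(-63) = -1*2/3 + 4**2*(-63) = -2/3 + 16*(-63) = -2/3 - 1008 = -3026/3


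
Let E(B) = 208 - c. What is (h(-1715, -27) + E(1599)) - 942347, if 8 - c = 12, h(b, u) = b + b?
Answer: -945565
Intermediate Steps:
h(b, u) = 2*b
c = -4 (c = 8 - 1*12 = 8 - 12 = -4)
E(B) = 212 (E(B) = 208 - 1*(-4) = 208 + 4 = 212)
(h(-1715, -27) + E(1599)) - 942347 = (2*(-1715) + 212) - 942347 = (-3430 + 212) - 942347 = -3218 - 942347 = -945565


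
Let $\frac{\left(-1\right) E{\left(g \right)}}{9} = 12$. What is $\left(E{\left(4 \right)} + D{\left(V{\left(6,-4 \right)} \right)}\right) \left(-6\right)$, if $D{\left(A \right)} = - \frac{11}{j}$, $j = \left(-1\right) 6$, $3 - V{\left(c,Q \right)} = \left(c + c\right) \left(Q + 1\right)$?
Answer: $637$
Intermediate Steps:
$V{\left(c,Q \right)} = 3 - 2 c \left(1 + Q\right)$ ($V{\left(c,Q \right)} = 3 - \left(c + c\right) \left(Q + 1\right) = 3 - 2 c \left(1 + Q\right)$)
$j = -6$
$D{\left(A \right)} = \frac{11}{6}$ ($D{\left(A \right)} = - \frac{11}{-6} = \left(-11\right) \left(- \frac{1}{6}\right) = \frac{11}{6}$)
$E{\left(g \right)} = -108$ ($E{\left(g \right)} = \left(-9\right) 12 = -108$)
$\left(E{\left(4 \right)} + D{\left(V{\left(6,-4 \right)} \right)}\right) \left(-6\right) = \left(-108 + \frac{11}{6}\right) \left(-6\right) = \left(- \frac{637}{6}\right) \left(-6\right) = 637$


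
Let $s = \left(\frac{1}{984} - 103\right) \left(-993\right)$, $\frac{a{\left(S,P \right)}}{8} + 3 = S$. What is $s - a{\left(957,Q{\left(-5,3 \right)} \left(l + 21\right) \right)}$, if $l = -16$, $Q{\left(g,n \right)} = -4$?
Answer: $\frac{31043885}{328} \approx 94646.0$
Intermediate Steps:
$a{\left(S,P \right)} = -24 + 8 S$
$s = \frac{33547181}{328}$ ($s = \left(\frac{1}{984} - 103\right) \left(-993\right) = \left(- \frac{101351}{984}\right) \left(-993\right) = \frac{33547181}{328} \approx 1.0228 \cdot 10^{5}$)
$s - a{\left(957,Q{\left(-5,3 \right)} \left(l + 21\right) \right)} = \frac{33547181}{328} - \left(-24 + 8 \cdot 957\right) = \frac{33547181}{328} - \left(-24 + 7656\right) = \frac{33547181}{328} - 7632 = \frac{31043885}{328}$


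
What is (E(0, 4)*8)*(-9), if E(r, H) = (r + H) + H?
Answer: -576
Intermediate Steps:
E(r, H) = r + 2*H (E(r, H) = (H + r) + H = r + 2*H)
(E(0, 4)*8)*(-9) = ((0 + 2*4)*8)*(-9) = ((0 + 8)*8)*(-9) = (8*8)*(-9) = 64*(-9) = -576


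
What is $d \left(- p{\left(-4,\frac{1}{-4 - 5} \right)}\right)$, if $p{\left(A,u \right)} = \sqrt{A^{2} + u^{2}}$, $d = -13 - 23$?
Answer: $4 \sqrt{1297} \approx 144.06$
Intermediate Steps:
$d = -36$ ($d = -13 - 23 = -36$)
$d \left(- p{\left(-4,\frac{1}{-4 - 5} \right)}\right) = - 36 \left(- \sqrt{\left(-4\right)^{2} + \left(\frac{1}{-4 - 5}\right)^{2}}\right) = - 36 \left(- \sqrt{16 + \left(\frac{1}{-9}\right)^{2}}\right) = - 36 \left(- \sqrt{16 + \left(- \frac{1}{9}\right)^{2}}\right) = - 36 \left(- \sqrt{16 + \frac{1}{81}}\right) = - 36 \left(- \sqrt{\frac{1297}{81}}\right) = - 36 \left(- \frac{\sqrt{1297}}{9}\right) = 4 \sqrt{1297}$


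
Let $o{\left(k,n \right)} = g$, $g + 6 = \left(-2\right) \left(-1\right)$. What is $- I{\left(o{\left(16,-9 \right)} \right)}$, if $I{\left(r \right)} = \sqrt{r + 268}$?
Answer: $- 2 \sqrt{66} \approx -16.248$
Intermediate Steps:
$g = -4$ ($g = -6 - -2 = -6 + 2 = -4$)
$o{\left(k,n \right)} = -4$
$I{\left(r \right)} = \sqrt{268 + r}$
$- I{\left(o{\left(16,-9 \right)} \right)} = - \sqrt{268 - 4} = - \sqrt{264} = - 2 \sqrt{66}$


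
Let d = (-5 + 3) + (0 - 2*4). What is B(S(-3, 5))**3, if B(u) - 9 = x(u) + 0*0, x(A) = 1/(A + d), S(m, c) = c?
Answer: 85184/125 ≈ 681.47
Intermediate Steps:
d = -10 (d = -2 + (0 - 8) = -2 - 8 = -10)
x(A) = 1/(-10 + A) (x(A) = 1/(A - 10) = 1/(-10 + A))
B(u) = 9 + 1/(-10 + u) (B(u) = 9 + (1/(-10 + u) + 0*0) = 9 + (1/(-10 + u) + 0) = 9 + 1/(-10 + u))
B(S(-3, 5))**3 = ((-89 + 9*5)/(-10 + 5))**3 = ((-89 + 45)/(-5))**3 = (-1/5*(-44))**3 = (44/5)**3 = 85184/125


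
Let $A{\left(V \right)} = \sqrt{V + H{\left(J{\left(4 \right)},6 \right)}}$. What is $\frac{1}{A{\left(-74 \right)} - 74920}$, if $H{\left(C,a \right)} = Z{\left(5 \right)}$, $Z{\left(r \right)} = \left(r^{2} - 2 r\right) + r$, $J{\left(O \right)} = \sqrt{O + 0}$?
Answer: $- \frac{37460}{2806503227} - \frac{3 i \sqrt{6}}{5613006454} \approx -1.3348 \cdot 10^{-5} - 1.3092 \cdot 10^{-9} i$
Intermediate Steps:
$J{\left(O \right)} = \sqrt{O}$
$Z{\left(r \right)} = r^{2} - r$
$H{\left(C,a \right)} = 20$ ($H{\left(C,a \right)} = 5 \left(-1 + 5\right) = 5 \cdot 4 = 20$)
$A{\left(V \right)} = \sqrt{20 + V}$ ($A{\left(V \right)} = \sqrt{V + 20} = \sqrt{20 + V}$)
$\frac{1}{A{\left(-74 \right)} - 74920} = \frac{1}{\sqrt{20 - 74} - 74920} = \frac{1}{\sqrt{-54} - 74920} = \frac{1}{3 i \sqrt{6} - 74920} = \frac{1}{-74920 + 3 i \sqrt{6}}$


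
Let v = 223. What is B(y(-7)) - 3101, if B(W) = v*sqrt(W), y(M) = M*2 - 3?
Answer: -3101 + 223*I*sqrt(17) ≈ -3101.0 + 919.45*I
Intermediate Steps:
y(M) = -3 + 2*M (y(M) = 2*M - 3 = -3 + 2*M)
B(W) = 223*sqrt(W)
B(y(-7)) - 3101 = 223*sqrt(-3 + 2*(-7)) - 3101 = 223*sqrt(-3 - 14) - 3101 = 223*sqrt(-17) - 3101 = 223*(I*sqrt(17)) - 3101 = 223*I*sqrt(17) - 3101 = -3101 + 223*I*sqrt(17)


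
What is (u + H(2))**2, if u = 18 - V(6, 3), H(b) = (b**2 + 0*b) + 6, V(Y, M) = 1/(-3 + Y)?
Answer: 6889/9 ≈ 765.44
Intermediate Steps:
H(b) = 6 + b**2 (H(b) = (b**2 + 0) + 6 = b**2 + 6 = 6 + b**2)
u = 53/3 (u = 18 - 1/(-3 + 6) = 18 - 1/3 = 53/3 ≈ 17.667)
(u + H(2))**2 = (53/3 + (6 + 2**2))**2 = (53/3 + (6 + 4))**2 = (53/3 + 10)**2 = (83/3)**2 = 6889/9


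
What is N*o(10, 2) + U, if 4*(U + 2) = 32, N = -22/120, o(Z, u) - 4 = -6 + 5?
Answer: 109/20 ≈ 5.4500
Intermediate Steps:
o(Z, u) = 3 (o(Z, u) = 4 + (-6 + 5) = 4 - 1 = 3)
N = -11/60 (N = -22*1/120 = -11/60 ≈ -0.18333)
U = 6 (U = -2 + (¼)*32 = -2 + 8 = 6)
N*o(10, 2) + U = -11/60*3 + 6 = -11/20 + 6 = 109/20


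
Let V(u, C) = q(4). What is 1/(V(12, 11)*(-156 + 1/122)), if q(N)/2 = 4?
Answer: -61/76124 ≈ -0.00080132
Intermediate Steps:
q(N) = 8 (q(N) = 2*4 = 8)
V(u, C) = 8
1/(V(12, 11)*(-156 + 1/122)) = 1/(8*(-156 + 1/122)) = 1/(8*(-19031/122)) = 1/(-76124/61) = -61/76124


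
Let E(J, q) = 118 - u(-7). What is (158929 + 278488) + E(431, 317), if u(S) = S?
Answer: 437542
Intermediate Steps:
E(J, q) = 125 (E(J, q) = 118 - 1*(-7) = 118 + 7 = 125)
(158929 + 278488) + E(431, 317) = (158929 + 278488) + 125 = 437417 + 125 = 437542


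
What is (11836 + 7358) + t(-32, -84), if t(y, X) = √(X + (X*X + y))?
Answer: 19194 + 2*√1735 ≈ 19277.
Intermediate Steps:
t(y, X) = √(X + y + X²) (t(y, X) = √(X + (X² + y)) = √(X + (y + X²)) = √(X + y + X²))
(11836 + 7358) + t(-32, -84) = (11836 + 7358) + √(-84 - 32 + (-84)²) = 19194 + √(-84 - 32 + 7056) = 19194 + √6940 = 19194 + 2*√1735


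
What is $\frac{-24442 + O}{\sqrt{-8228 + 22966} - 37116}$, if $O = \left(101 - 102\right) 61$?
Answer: $\frac{454726674}{688791359} + \frac{24503 \sqrt{14738}}{1377582718} \approx 0.66234$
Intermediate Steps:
$O = -61$ ($O = \left(-1\right) 61 = -61$)
$\frac{-24442 + O}{\sqrt{-8228 + 22966} - 37116} = \frac{-24442 - 61}{\sqrt{-8228 + 22966} - 37116} = - \frac{24503}{\sqrt{14738} - 37116} = - \frac{24503}{-37116 + \sqrt{14738}}$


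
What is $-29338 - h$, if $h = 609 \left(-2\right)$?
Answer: $-28120$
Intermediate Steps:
$h = -1218$
$-29338 - h = -29338 - -1218 = -29338 + 1218 = -28120$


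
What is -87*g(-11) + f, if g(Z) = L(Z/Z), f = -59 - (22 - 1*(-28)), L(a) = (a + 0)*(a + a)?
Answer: -283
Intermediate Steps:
L(a) = 2*a² (L(a) = a*(2*a) = 2*a²)
f = -109 (f = -59 - (22 + 28) = -59 - 1*50 = -59 - 50 = -109)
g(Z) = 2 (g(Z) = 2*(Z/Z)² = 2*1² = 2*1 = 2)
-87*g(-11) + f = -87*2 - 109 = -174 - 109 = -283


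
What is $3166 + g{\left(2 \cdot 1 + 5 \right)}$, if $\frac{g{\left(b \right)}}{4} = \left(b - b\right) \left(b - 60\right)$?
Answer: $3166$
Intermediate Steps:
$g{\left(b \right)} = 0$ ($g{\left(b \right)} = 4 \left(b - b\right) \left(b - 60\right) = 4 \cdot 0 \left(-60 + b\right) = 4 \cdot 0 = 0$)
$3166 + g{\left(2 \cdot 1 + 5 \right)} = 3166 + 0 = 3166$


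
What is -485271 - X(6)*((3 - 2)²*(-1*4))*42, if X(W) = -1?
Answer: -485439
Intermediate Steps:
-485271 - X(6)*((3 - 2)²*(-1*4))*42 = -485271 - (-(3 - 2)²*(-1*4))*42 = -485271 - (-1²*(-4))*42 = -485271 - (-(-4))*42 = -485271 - (-1*(-4))*42 = -485271 - 4*42 = -485271 - 1*168 = -485271 - 168 = -485439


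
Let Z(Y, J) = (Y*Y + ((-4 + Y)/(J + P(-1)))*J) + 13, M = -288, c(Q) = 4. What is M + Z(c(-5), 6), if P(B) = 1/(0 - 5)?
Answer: -259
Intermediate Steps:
P(B) = -⅕ (P(B) = 1/(-5) = -⅕)
Z(Y, J) = 13 + Y² + J*(-4 + Y)/(-⅕ + J) (Z(Y, J) = (Y*Y + ((-4 + Y)/(J - ⅕))*J) + 13 = (Y² + ((-4 + Y)/(-⅕ + J))*J) + 13 = (Y² + J*(-4 + Y)/(-⅕ + J)) + 13 = 13 + Y² + J*(-4 + Y)/(-⅕ + J))
M + Z(c(-5), 6) = -288 + (-13 - 1*4² + 45*6 + 5*6*4 + 5*6*4²)/(-1 + 5*6) = -288 + (-13 - 1*16 + 270 + 120 + 5*6*16)/(-1 + 30) = -288 + (-13 - 16 + 270 + 120 + 480)/29 = -288 + (1/29)*841 = -288 + 29 = -259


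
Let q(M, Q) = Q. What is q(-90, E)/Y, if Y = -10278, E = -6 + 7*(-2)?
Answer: 10/5139 ≈ 0.0019459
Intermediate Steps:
E = -20 (E = -6 - 14 = -20)
q(-90, E)/Y = -20/(-10278) = -20*(-1/10278) = 10/5139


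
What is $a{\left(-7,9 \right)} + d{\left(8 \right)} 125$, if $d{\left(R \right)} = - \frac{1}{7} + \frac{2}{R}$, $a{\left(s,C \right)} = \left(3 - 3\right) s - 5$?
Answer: $\frac{235}{28} \approx 8.3929$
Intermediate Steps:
$a{\left(s,C \right)} = -5$ ($a{\left(s,C \right)} = 0 s - 5 = 0 - 5 = -5$)
$d{\left(R \right)} = - \frac{1}{7} + \frac{2}{R}$ ($d{\left(R \right)} = \left(-1\right) \frac{1}{7} + \frac{2}{R} = - \frac{1}{7} + \frac{2}{R}$)
$a{\left(-7,9 \right)} + d{\left(8 \right)} 125 = -5 + \frac{14 - 8}{7 \cdot 8} \cdot 125 = -5 + \frac{1}{7} \cdot \frac{1}{8} \left(14 - 8\right) 125 = -5 + \frac{1}{7} \cdot \frac{1}{8} \cdot 6 \cdot 125 = -5 + \frac{3}{28} \cdot 125 = -5 + \frac{375}{28} = \frac{235}{28}$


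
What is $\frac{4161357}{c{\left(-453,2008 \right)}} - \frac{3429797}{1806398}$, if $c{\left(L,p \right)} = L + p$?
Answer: $\frac{7511733627751}{2808948890} \approx 2674.2$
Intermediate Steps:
$\frac{4161357}{c{\left(-453,2008 \right)}} - \frac{3429797}{1806398} = \frac{4161357}{-453 + 2008} - \frac{3429797}{1806398} = \frac{4161357}{1555} - \frac{3429797}{1806398} = \frac{7511733627751}{2808948890}$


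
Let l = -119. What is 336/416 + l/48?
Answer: -1043/624 ≈ -1.6715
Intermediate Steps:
336/416 + l/48 = 336/416 - 119/48 = 336*(1/416) - 119*1/48 = 21/26 - 119/48 = -1043/624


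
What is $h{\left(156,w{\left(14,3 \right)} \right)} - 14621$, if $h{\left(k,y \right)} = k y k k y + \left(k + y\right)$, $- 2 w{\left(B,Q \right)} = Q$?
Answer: $\frac{17054939}{2} \approx 8.5275 \cdot 10^{6}$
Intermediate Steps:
$w{\left(B,Q \right)} = - \frac{Q}{2}$
$h{\left(k,y \right)} = k + y + k^{3} y^{2}$ ($h{\left(k,y \right)} = y k^{2} k y + \left(k + y\right) = y k^{3} y + \left(k + y\right) = k^{3} y^{2} + \left(k + y\right) = k + y + k^{3} y^{2}$)
$h{\left(156,w{\left(14,3 \right)} \right)} - 14621 = \left(156 - \frac{3}{2} + 156^{3} \left(\left(- \frac{1}{2}\right) 3\right)^{2}\right) - 14621 = \left(156 - \frac{3}{2} + 3796416 \left(- \frac{3}{2}\right)^{2}\right) - 14621 = \left(156 - \frac{3}{2} + 3796416 \cdot \frac{9}{4}\right) - 14621 = \left(156 - \frac{3}{2} + 8541936\right) - 14621 = \frac{17084181}{2} - 14621 = \frac{17054939}{2}$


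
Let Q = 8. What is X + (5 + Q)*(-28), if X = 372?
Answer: 8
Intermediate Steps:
X + (5 + Q)*(-28) = 372 + (5 + 8)*(-28) = 372 + 13*(-28) = 372 - 364 = 8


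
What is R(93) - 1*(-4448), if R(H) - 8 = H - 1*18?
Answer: 4531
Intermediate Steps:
R(H) = -10 + H (R(H) = 8 + (H - 1*18) = 8 + (H - 18) = 8 + (-18 + H) = -10 + H)
R(93) - 1*(-4448) = (-10 + 93) - 1*(-4448) = 83 + 4448 = 4531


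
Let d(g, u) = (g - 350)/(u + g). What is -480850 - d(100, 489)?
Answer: -283220400/589 ≈ -4.8085e+5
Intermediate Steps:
d(g, u) = (-350 + g)/(g + u)
-480850 - d(100, 489) = -480850 - (-350 + 100)/(100 + 489) = -480850 - (-250)/589 = -480850 - 1*(-250/589) = -480850 + 250/589 = -283220400/589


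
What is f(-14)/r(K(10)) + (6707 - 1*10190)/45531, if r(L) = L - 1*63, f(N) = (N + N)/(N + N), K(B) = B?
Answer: -25570/268127 ≈ -0.095365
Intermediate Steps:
f(N) = 1 (f(N) = (2*N)/((2*N)) = (2*N)*(1/(2*N)) = 1)
r(L) = -63 + L (r(L) = L - 63 = -63 + L)
f(-14)/r(K(10)) + (6707 - 1*10190)/45531 = 1/(-63 + 10) + (6707 - 1*10190)/45531 = 1/(-53) + (6707 - 10190)*(1/45531) = 1*(-1/53) - 3483*1/45531 = -1/53 - 387/5059 = -25570/268127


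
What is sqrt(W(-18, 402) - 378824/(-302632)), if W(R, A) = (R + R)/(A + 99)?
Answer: sqrt(47090239074329)/6317443 ≈ 1.0862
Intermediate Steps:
W(R, A) = 2*R/(99 + A) (W(R, A) = (2*R)/(99 + A) = 2*R/(99 + A))
sqrt(W(-18, 402) - 378824/(-302632)) = sqrt(2*(-18)/(99 + 402) - 378824/(-302632)) = sqrt(2*(-18)/501 - 378824*(-1/302632)) = sqrt(2*(-18)*(1/501) + 47353/37829) = sqrt(-12/167 + 47353/37829) = sqrt(7454003/6317443) = sqrt(47090239074329)/6317443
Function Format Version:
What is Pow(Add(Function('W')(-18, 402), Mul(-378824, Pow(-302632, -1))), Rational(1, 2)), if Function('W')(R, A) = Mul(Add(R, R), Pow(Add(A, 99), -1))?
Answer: Mul(Rational(1, 6317443), Pow(47090239074329, Rational(1, 2))) ≈ 1.0862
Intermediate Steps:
Function('W')(R, A) = Mul(2, R, Pow(Add(99, A), -1)) (Function('W')(R, A) = Mul(Mul(2, R), Pow(Add(99, A), -1)) = Mul(2, R, Pow(Add(99, A), -1)))
Pow(Add(Function('W')(-18, 402), Mul(-378824, Pow(-302632, -1))), Rational(1, 2)) = Pow(Add(Mul(2, -18, Pow(Add(99, 402), -1)), Mul(-378824, Pow(-302632, -1))), Rational(1, 2)) = Pow(Add(Mul(2, -18, Pow(501, -1)), Mul(-378824, Rational(-1, 302632))), Rational(1, 2)) = Pow(Add(Mul(2, -18, Rational(1, 501)), Rational(47353, 37829)), Rational(1, 2)) = Pow(Add(Rational(-12, 167), Rational(47353, 37829)), Rational(1, 2)) = Pow(Rational(7454003, 6317443), Rational(1, 2)) = Mul(Rational(1, 6317443), Pow(47090239074329, Rational(1, 2)))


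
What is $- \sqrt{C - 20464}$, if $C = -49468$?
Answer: $- 2 i \sqrt{17483} \approx - 264.45 i$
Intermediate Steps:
$- \sqrt{C - 20464} = - \sqrt{-49468 - 20464} = - \sqrt{-69932} = - 2 i \sqrt{17483}$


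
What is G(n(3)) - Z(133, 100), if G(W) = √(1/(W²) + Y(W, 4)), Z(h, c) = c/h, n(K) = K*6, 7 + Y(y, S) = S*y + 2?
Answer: -100/133 + √21709/18 ≈ 7.4337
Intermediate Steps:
Y(y, S) = -5 + S*y (Y(y, S) = -7 + (S*y + 2) = -7 + (2 + S*y) = -5 + S*y)
n(K) = 6*K
G(W) = √(-5 + W⁻² + 4*W) (G(W) = √(1/(W²) + (-5 + 4*W)) = √(W⁻² + (-5 + 4*W)) = √(-5 + W⁻² + 4*W))
G(n(3)) - Z(133, 100) = √(-5 + (6*3)⁻² + 4*(6*3)) - 100/133 = √(-5 + 18⁻² + 4*18) - 100/133 = √(-5 + 1/324 + 72) - 1*100/133 = √(21709/324) - 100/133 = √21709/18 - 100/133 = -100/133 + √21709/18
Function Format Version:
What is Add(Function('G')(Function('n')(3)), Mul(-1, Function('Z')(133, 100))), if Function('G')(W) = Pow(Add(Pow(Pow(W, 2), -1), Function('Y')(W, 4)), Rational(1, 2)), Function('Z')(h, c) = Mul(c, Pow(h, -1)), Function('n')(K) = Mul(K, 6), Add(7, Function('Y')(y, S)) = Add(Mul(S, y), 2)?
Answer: Add(Rational(-100, 133), Mul(Rational(1, 18), Pow(21709, Rational(1, 2)))) ≈ 7.4337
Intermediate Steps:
Function('Y')(y, S) = Add(-5, Mul(S, y)) (Function('Y')(y, S) = Add(-7, Add(Mul(S, y), 2)) = Add(-7, Add(2, Mul(S, y))) = Add(-5, Mul(S, y)))
Function('n')(K) = Mul(6, K)
Function('G')(W) = Pow(Add(-5, Pow(W, -2), Mul(4, W)), Rational(1, 2)) (Function('G')(W) = Pow(Add(Pow(Pow(W, 2), -1), Add(-5, Mul(4, W))), Rational(1, 2)) = Pow(Add(Pow(W, -2), Add(-5, Mul(4, W))), Rational(1, 2)) = Pow(Add(-5, Pow(W, -2), Mul(4, W)), Rational(1, 2)))
Add(Function('G')(Function('n')(3)), Mul(-1, Function('Z')(133, 100))) = Add(Pow(Add(-5, Pow(Mul(6, 3), -2), Mul(4, Mul(6, 3))), Rational(1, 2)), Mul(-1, Mul(100, Pow(133, -1)))) = Add(Pow(Add(-5, Pow(18, -2), Mul(4, 18)), Rational(1, 2)), Mul(-1, Mul(100, Rational(1, 133)))) = Add(Pow(Add(-5, Rational(1, 324), 72), Rational(1, 2)), Mul(-1, Rational(100, 133))) = Add(Pow(Rational(21709, 324), Rational(1, 2)), Rational(-100, 133)) = Add(Mul(Rational(1, 18), Pow(21709, Rational(1, 2))), Rational(-100, 133)) = Add(Rational(-100, 133), Mul(Rational(1, 18), Pow(21709, Rational(1, 2))))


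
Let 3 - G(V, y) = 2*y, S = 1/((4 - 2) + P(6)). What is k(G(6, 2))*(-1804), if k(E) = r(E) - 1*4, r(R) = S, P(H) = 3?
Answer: 34276/5 ≈ 6855.2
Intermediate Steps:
S = ⅕ (S = 1/((4 - 2) + 3) = 1/(2 + 3) = 1/5 = ⅕ ≈ 0.20000)
G(V, y) = 3 - 2*y
r(R) = ⅕
k(E) = -19/5 (k(E) = ⅕ - 1*4 = ⅕ - 4 = -19/5)
k(G(6, 2))*(-1804) = -19/5*(-1804) = 34276/5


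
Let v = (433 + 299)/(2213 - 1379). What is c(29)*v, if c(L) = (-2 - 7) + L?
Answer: 2440/139 ≈ 17.554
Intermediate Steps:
v = 122/139 (v = 732/834 = 732*(1/834) = 122/139 ≈ 0.87770)
c(L) = -9 + L
c(29)*v = (-9 + 29)*(122/139) = 20*(122/139) = 2440/139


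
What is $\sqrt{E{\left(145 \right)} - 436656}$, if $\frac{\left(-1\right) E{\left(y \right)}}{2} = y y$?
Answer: $i \sqrt{478706} \approx 691.89 i$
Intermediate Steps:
$E{\left(y \right)} = - 2 y^{2}$ ($E{\left(y \right)} = - 2 y y = - 2 y^{2}$)
$\sqrt{E{\left(145 \right)} - 436656} = \sqrt{- 2 \cdot 145^{2} - 436656} = \sqrt{\left(-2\right) 21025 - 436656} = \sqrt{-42050 - 436656} = \sqrt{-478706} = i \sqrt{478706}$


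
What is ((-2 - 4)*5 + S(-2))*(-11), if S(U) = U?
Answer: 352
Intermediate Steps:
((-2 - 4)*5 + S(-2))*(-11) = ((-2 - 4)*5 - 2)*(-11) = (-6*5 - 2)*(-11) = (-30 - 2)*(-11) = -32*(-11) = 352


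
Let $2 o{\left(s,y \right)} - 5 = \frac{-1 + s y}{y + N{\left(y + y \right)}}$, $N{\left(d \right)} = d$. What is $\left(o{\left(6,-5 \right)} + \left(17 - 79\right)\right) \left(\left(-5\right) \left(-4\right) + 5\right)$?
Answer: $- \frac{4385}{3} \approx -1461.7$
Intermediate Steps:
$o{\left(s,y \right)} = \frac{5}{2} + \frac{-1 + s y}{6 y}$ ($o{\left(s,y \right)} = \frac{5}{2} + \frac{\left(-1 + s y\right) \frac{1}{y + \left(y + y\right)}}{2} = \frac{5}{2} + \frac{\left(-1 + s y\right) \frac{1}{y + 2 y}}{2} = \frac{5}{2} + \frac{\left(-1 + s y\right) \frac{1}{3 y}}{2} = \frac{5}{2} + \frac{\frac{1}{3} \frac{1}{y} \left(-1 + s y\right)}{2} = \frac{5}{2} + \frac{-1 + s y}{6 y}$)
$\left(o{\left(6,-5 \right)} + \left(17 - 79\right)\right) \left(\left(-5\right) \left(-4\right) + 5\right) = \left(\frac{-1 + 15 \left(-5\right) + 6 \left(-5\right)}{6 \left(-5\right)} + \left(17 - 79\right)\right) \left(\left(-5\right) \left(-4\right) + 5\right) = \left(\frac{1}{6} \left(- \frac{1}{5}\right) \left(-1 - 75 - 30\right) + \left(17 - 79\right)\right) \left(20 + 5\right) = \left(\frac{1}{6} \left(- \frac{1}{5}\right) \left(-106\right) - 62\right) 25 = \left(\frac{53}{15} - 62\right) 25 = \left(- \frac{877}{15}\right) 25 = - \frac{4385}{3}$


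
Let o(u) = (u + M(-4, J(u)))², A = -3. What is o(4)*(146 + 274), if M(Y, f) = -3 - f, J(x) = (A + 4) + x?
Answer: 6720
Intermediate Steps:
J(x) = 1 + x (J(x) = (-3 + 4) + x = 1 + x)
o(u) = 16 (o(u) = (u + (-3 - (1 + u)))² = (u + (-3 + (-1 - u)))² = (u + (-4 - u))² = (-4)² = 16)
o(4)*(146 + 274) = 16*(146 + 274) = 16*420 = 6720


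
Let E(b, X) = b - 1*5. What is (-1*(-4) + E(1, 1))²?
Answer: 0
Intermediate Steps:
E(b, X) = -5 + b (E(b, X) = b - 5 = -5 + b)
(-1*(-4) + E(1, 1))² = (-1*(-4) + (-5 + 1))² = (4 - 4)² = 0² = 0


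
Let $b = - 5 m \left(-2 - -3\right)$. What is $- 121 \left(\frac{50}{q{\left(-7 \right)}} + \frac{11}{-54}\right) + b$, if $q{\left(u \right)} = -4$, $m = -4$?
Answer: $\frac{42043}{27} \approx 1557.1$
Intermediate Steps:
$b = 20$ ($b = \left(-5\right) \left(-4\right) \left(-2 - -3\right) = 20 \left(-2 + 3\right) = 20 \cdot 1 = 20$)
$- 121 \left(\frac{50}{q{\left(-7 \right)}} + \frac{11}{-54}\right) + b = - 121 \left(\frac{50}{-4} + \frac{11}{-54}\right) + 20 = - 121 \left(50 \left(- \frac{1}{4}\right) + 11 \left(- \frac{1}{54}\right)\right) + 20 = - 121 \left(- \frac{25}{2} - \frac{11}{54}\right) + 20 = \left(-121\right) \left(- \frac{343}{27}\right) + 20 = \frac{41503}{27} + 20 = \frac{42043}{27}$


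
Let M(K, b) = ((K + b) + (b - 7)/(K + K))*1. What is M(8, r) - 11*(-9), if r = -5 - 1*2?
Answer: 793/8 ≈ 99.125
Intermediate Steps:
r = -7 (r = -5 - 2 = -7)
M(K, b) = K + b + (-7 + b)/(2*K) (M(K, b) = ((K + b) + (-7 + b)/((2*K)))*1 = ((K + b) + (-7 + b)*(1/(2*K)))*1 = ((K + b) + (-7 + b)/(2*K))*1 = (K + b + (-7 + b)/(2*K))*1 = K + b + (-7 + b)/(2*K))
M(8, r) - 11*(-9) = (1/2)*(-7 - 7 + 2*8*(8 - 7))/8 - 11*(-9) = (1/2)*(1/8)*(-7 - 7 + 2*8*1) + 99 = (1/2)*(1/8)*(-7 - 7 + 16) + 99 = (1/2)*(1/8)*2 + 99 = 1/8 + 99 = 793/8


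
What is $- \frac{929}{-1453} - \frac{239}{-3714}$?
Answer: $\frac{3797573}{5396442} \approx 0.70372$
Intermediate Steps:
$- \frac{929}{-1453} - \frac{239}{-3714} = \left(-929\right) \left(- \frac{1}{1453}\right) - - \frac{239}{3714} = \frac{929}{1453} + \frac{239}{3714} = \frac{3797573}{5396442}$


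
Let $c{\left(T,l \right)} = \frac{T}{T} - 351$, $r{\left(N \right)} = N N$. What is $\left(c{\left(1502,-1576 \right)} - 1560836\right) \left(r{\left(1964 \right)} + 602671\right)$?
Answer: $-6962838040862$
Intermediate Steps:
$r{\left(N \right)} = N^{2}$
$c{\left(T,l \right)} = -350$ ($c{\left(T,l \right)} = 1 - 351 = -350$)
$\left(c{\left(1502,-1576 \right)} - 1560836\right) \left(r{\left(1964 \right)} + 602671\right) = \left(-350 - 1560836\right) \left(1964^{2} + 602671\right) = - 1561186 \left(3857296 + 602671\right) = \left(-1561186\right) 4459967 = -6962838040862$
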